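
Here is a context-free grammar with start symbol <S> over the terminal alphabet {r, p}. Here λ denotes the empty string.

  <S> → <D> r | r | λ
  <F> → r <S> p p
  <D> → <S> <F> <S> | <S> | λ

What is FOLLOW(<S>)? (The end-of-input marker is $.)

{$, p, r}

FIRST(<F>) = {r}
FIRST(<S>) = {λ, r}  (via <D> r)
FIRST(<D>) = {λ, r}  (via <S> <F> <S>, <S>)
FOLLOW(<S>) includes $ since <S> is the start symbol.
FOLLOW(<D>): in <S>→<D> r, <D> is followed by r with FIRST {r}. Thus FOLLOW(<D>) = {r}.
FOLLOW(<S>): in <F>→r <S> p p, <S> is followed by p p with FIRST {p}; in <D>→<S> <F> <S> (occurrence 1), <S> is followed by <F> <S> with FIRST {r}; in <D>→<S> <F> <S> (occurrence 2), the suffix after <S> is empty, so FOLLOW(<S>) ⊇ FOLLOW(<D>) = {r}; in <D>→<S>, the suffix after <S> is empty, so FOLLOW(<S>) ⊇ FOLLOW(<D>) = {r}. Thus FOLLOW(<S>) = {$, p, r}.
FOLLOW(<F>): in <D>→<S> <F> <S>, <F> is followed by <S> with FIRST {λ, r}; in <D>→<S> <F> <S>, the suffix after <F> is nullable, so FOLLOW(<F>) ⊇ FOLLOW(<D>) = {r}. Thus FOLLOW(<F>) = {r}.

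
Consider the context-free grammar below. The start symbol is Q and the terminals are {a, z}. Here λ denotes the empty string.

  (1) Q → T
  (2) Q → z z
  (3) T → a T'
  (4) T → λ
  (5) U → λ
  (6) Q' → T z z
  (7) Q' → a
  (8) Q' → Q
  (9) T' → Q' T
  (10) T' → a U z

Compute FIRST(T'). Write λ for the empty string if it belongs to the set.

{λ, a, z}

FIRST(T): from T→a T' we get {a}; from T→λ we get {λ}. So FIRST(T) = {λ, a}.
FIRST(U): from U→λ we get {λ}. So FIRST(U) = {λ}.
FIRST(Q): from Q→T we get {λ, a}; from Q→z z we get {z}. So FIRST(Q) = {λ, a, z}.
FIRST(Q'): from Q'→T z z we get {a, z}; from Q'→a we get {a}; from Q'→Q we get {λ, a, z}. So FIRST(Q') = {λ, a, z}.
FIRST(T'): from T'→Q' T we get {λ, a, z}; from T'→a U z we get {a}. So FIRST(T') = {λ, a, z}.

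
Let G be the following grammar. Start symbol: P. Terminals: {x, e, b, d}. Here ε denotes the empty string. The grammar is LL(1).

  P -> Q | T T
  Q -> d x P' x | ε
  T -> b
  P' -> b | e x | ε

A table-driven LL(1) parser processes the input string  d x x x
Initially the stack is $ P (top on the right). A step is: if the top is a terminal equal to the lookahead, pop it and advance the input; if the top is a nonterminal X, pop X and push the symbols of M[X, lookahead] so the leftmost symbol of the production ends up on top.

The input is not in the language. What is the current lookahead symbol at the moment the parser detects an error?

     Stack       Input      Action
  1  $ P         d x x x $  expand P -> Q
  2  $ Q         d x x x $  expand Q -> d x P' x
  3  $ x P' x d  d x x x $  match d
  4  $ x P' x    x x x $    match x
  5  $ x P'      x x $      expand P' -> ε
  6  $ x         x x $      match x
  7  $           x $        error: stack empty but input remains

x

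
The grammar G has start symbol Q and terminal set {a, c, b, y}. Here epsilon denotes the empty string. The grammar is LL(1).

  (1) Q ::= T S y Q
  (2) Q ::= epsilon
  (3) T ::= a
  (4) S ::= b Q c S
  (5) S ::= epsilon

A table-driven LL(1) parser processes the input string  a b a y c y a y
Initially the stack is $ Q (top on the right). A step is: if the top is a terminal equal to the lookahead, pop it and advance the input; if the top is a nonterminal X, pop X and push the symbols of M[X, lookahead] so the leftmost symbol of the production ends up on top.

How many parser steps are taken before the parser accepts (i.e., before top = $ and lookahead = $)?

20

step 1: stack=$ Q  input=a b a y c y a y $  — expand Q ::= T S y Q
step 2: stack=$ Q y S T  input=a b a y c y a y $  — expand T ::= a
step 3: stack=$ Q y S a  input=a b a y c y a y $  — match a
step 4: stack=$ Q y S  input=b a y c y a y $  — expand S ::= b Q c S
step 5: stack=$ Q y S c Q b  input=b a y c y a y $  — match b
step 6: stack=$ Q y S c Q  input=a y c y a y $  — expand Q ::= T S y Q
step 7: stack=$ Q y S c Q y S T  input=a y c y a y $  — expand T ::= a
step 8: stack=$ Q y S c Q y S a  input=a y c y a y $  — match a
step 9: stack=$ Q y S c Q y S  input=y c y a y $  — expand S ::= epsilon
step 10: stack=$ Q y S c Q y  input=y c y a y $  — match y
step 11: stack=$ Q y S c Q  input=c y a y $  — expand Q ::= epsilon
step 12: stack=$ Q y S c  input=c y a y $  — match c
step 13: stack=$ Q y S  input=y a y $  — expand S ::= epsilon
step 14: stack=$ Q y  input=y a y $  — match y
step 15: stack=$ Q  input=a y $  — expand Q ::= T S y Q
step 16: stack=$ Q y S T  input=a y $  — expand T ::= a
step 17: stack=$ Q y S a  input=a y $  — match a
step 18: stack=$ Q y S  input=y $  — expand S ::= epsilon
step 19: stack=$ Q y  input=y $  — match y
step 20: stack=$ Q  input=$  — expand Q ::= epsilon
Accept reached after 20 steps.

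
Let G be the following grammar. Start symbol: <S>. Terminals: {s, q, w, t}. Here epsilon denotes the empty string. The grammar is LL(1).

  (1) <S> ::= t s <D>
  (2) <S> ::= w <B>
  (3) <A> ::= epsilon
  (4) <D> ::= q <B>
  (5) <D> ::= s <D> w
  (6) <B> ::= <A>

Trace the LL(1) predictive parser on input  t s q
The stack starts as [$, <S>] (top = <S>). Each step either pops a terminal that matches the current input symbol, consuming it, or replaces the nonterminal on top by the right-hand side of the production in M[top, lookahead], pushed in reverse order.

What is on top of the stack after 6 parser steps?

<A>

step 1: stack=$ <S>  input=t s q $  — expand <S> ::= t s <D>
step 2: stack=$ <D> s t  input=t s q $  — match t
step 3: stack=$ <D> s  input=s q $  — match s
step 4: stack=$ <D>  input=q $  — expand <D> ::= q <B>
step 5: stack=$ <B> q  input=q $  — match q
step 6: stack=$ <B>  input=$  — expand <B> ::= <A>
Stack after step 6: $ <A> (top = <A>).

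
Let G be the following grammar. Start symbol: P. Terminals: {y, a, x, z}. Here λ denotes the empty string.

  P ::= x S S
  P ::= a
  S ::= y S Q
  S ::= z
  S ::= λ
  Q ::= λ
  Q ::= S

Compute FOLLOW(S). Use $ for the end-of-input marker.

FIRST(P): from P::=x S S we get {x}; from P::=a we get {a}. So FIRST(P) = {a, x}.
FIRST(S): from S::=y S Q we get {y}; from S::=z we get {z}; from S::=λ we get {λ}. So FIRST(S) = {λ, y, z}.
FIRST(Q): from Q::=λ we get {λ}; from Q::=S we get {λ, y, z}. So FIRST(Q) = {λ, y, z}.
FOLLOW(P) includes $ since P is the start symbol.
FOLLOW(P): P appears on no right-hand side. Thus FOLLOW(P) = {$}.
FOLLOW(S): in P::=x S S (occurrence 1), S is followed by S with FIRST {λ, y, z}; in P::=x S S (occurrence 1), the suffix after S is nullable, so FOLLOW(S) ⊇ FOLLOW(P) = {$}; in P::=x S S (occurrence 2), the suffix after S is empty, so FOLLOW(S) ⊇ FOLLOW(P) = {$}; in S::=y S Q, S is followed by Q with FIRST {λ, y, z}; in S::=y S Q, the suffix after S is nullable (adds nothing new); in Q::=S, the suffix after S is empty, so FOLLOW(S) ⊇ FOLLOW(Q) = {$, y, z}. Thus FOLLOW(S) = {$, y, z}.
FOLLOW(Q): in S::=y S Q, the suffix after Q is empty, so FOLLOW(Q) ⊇ FOLLOW(S) = {$, y, z}. Thus FOLLOW(Q) = {$, y, z}.

{$, y, z}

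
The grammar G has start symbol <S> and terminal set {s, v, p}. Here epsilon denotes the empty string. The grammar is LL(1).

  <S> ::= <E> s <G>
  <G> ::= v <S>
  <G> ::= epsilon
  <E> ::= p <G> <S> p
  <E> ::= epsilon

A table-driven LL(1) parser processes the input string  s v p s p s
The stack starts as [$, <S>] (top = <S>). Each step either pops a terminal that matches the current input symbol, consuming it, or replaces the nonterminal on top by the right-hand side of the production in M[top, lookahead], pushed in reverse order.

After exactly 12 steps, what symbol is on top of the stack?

<G>

      Stack                Input          Action
   1  $ <S>                s v p s p s $  expand <S> ::= <E> s <G>
   2  $ <G> s <E>          s v p s p s $  expand <E> ::= epsilon
   3  $ <G> s              s v p s p s $  match s
   4  $ <G>                v p s p s $    expand <G> ::= v <S>
   5  $ <S> v              v p s p s $    match v
   6  $ <S>                p s p s $      expand <S> ::= <E> s <G>
   7  $ <G> s <E>          p s p s $      expand <E> ::= p <G> <S> p
   8  $ <G> s p <S> <G> p  p s p s $      match p
   9  $ <G> s p <S> <G>    s p s $        expand <G> ::= epsilon
  10  $ <G> s p <S>        s p s $        expand <S> ::= <E> s <G>
  11  $ <G> s p <G> s <E>  s p s $        expand <E> ::= epsilon
  12  $ <G> s p <G> s      s p s $        match s
Stack after step 12: $ <G> s p <G> (top = <G>).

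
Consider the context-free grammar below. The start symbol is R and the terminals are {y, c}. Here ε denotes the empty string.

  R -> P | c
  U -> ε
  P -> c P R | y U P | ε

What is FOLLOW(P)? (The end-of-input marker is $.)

FIRST(U): from U->ε we get {ε}. So FIRST(U) = {ε}.
FIRST(P): from P->c P R we get {c}; from P->y U P we get {y}; from P->ε we get {ε}. So FIRST(P) = {ε, c, y}.
FIRST(R): from R->P we get {ε, c, y}; from R->c we get {c}. So FIRST(R) = {ε, c, y}.
FOLLOW(R) includes $ since R is the start symbol.
FOLLOW(R): in P->c P R, the suffix after R is empty, so FOLLOW(R) ⊇ FOLLOW(P) = {$, c, y}. Thus FOLLOW(R) = {$, c, y}.
FOLLOW(P): in R->P, the suffix after P is empty, so FOLLOW(P) ⊇ FOLLOW(R) = {$, c, y}; in P->c P R, P is followed by R with FIRST {ε, c, y}; in P->c P R, the suffix after P is nullable (adds nothing new); in P->y U P, the suffix after P is empty (adds nothing new). Thus FOLLOW(P) = {$, c, y}.
FOLLOW(U): in P->y U P, U is followed by P with FIRST {ε, c, y}; in P->y U P, the suffix after U is nullable, so FOLLOW(U) ⊇ FOLLOW(P) = {$, c, y}. Thus FOLLOW(U) = {$, c, y}.

{$, c, y}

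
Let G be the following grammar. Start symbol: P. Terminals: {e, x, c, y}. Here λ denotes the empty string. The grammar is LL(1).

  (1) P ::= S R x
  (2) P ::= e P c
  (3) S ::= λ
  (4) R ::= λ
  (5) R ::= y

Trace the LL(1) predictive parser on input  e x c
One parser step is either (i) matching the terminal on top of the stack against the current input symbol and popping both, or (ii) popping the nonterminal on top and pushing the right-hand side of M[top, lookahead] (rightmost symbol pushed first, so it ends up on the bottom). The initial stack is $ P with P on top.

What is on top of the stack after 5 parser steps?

     Stack      Input    Action
  1  $ P        e x c $  expand P ::= e P c
  2  $ c P e    e x c $  match e
  3  $ c P      x c $    expand P ::= S R x
  4  $ c x R S  x c $    expand S ::= λ
  5  $ c x R    x c $    expand R ::= λ
Stack after step 5: $ c x (top = x).

x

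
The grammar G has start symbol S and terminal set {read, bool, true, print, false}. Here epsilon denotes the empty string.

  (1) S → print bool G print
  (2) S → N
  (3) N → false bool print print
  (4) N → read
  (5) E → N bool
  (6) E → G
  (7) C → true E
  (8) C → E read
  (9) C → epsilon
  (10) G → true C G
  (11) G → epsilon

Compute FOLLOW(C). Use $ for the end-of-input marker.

{print, read, true}

FIRST(N): from N→false bool print print we get {false}; from N→read we get {read}. So FIRST(N) = {false, read}.
FIRST(G): from G→true C G we get {true}; from G→epsilon we get {epsilon}. So FIRST(G) = {epsilon, true}.
FIRST(S): from S→print bool G print we get {print}; from S→N we get {false, read}. So FIRST(S) = {false, print, read}.
FIRST(E): from E→N bool we get {false, read}; from E→G we get {epsilon, true}. So FIRST(E) = {epsilon, false, read, true}.
FIRST(C): from C→true E we get {true}; from C→E read we get {false, read, true}; from C→epsilon we get {epsilon}. So FIRST(C) = {epsilon, false, read, true}.
FOLLOW(S) includes $ since S is the start symbol.
FOLLOW(S): S appears on no right-hand side. Thus FOLLOW(S) = {$}.
FOLLOW(N): in S→N, the suffix after N is empty, so FOLLOW(N) ⊇ FOLLOW(S) = {$}; in E→N bool, N is followed by bool with FIRST {bool}. Thus FOLLOW(N) = {$, bool}.
FOLLOW(E): in C→true E, the suffix after E is empty, so FOLLOW(E) ⊇ FOLLOW(C) = {print, read, true}; in C→E read, E is followed by read with FIRST {read}. Thus FOLLOW(E) = {print, read, true}.
FOLLOW(G): in S→print bool G print, G is followed by print with FIRST {print}; in E→G, the suffix after G is empty, so FOLLOW(G) ⊇ FOLLOW(E) = {print, read, true}; in G→true C G, the suffix after G is empty (adds nothing new). Thus FOLLOW(G) = {print, read, true}.
FOLLOW(C): in G→true C G, C is followed by G with FIRST {epsilon, true}; in G→true C G, the suffix after C is nullable, so FOLLOW(C) ⊇ FOLLOW(G) = {print, read, true}. Thus FOLLOW(C) = {print, read, true}.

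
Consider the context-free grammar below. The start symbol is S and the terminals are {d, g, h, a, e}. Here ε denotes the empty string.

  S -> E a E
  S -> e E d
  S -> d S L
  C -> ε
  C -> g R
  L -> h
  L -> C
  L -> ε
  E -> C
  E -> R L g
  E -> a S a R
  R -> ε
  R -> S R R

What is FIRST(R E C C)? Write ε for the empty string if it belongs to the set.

{ε, a, d, e, g, h}

FIRST(C) = {ε, g}
FIRST(L) = {ε, g, h}  (via C)
FIRST(S) = {a, d, e, g, h}  (via E a E)
FIRST(R) = {ε, a, d, e, g, h}  (via S R R)
FIRST(E) = {ε, a, d, e, g, h}  (via C, R L g)
FIRST(R E C C): take FIRST of each symbol in turn, carrying on past any symbol whose FIRST contains ε; result {ε, a, d, e, g, h}.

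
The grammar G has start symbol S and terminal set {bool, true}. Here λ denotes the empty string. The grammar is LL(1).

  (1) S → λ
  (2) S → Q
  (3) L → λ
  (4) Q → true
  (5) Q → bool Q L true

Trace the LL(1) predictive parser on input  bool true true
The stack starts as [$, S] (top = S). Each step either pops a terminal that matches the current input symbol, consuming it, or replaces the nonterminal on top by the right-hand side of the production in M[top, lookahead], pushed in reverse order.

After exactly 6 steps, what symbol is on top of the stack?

step 1: stack=$ S  input=bool true true $  — expand S → Q
step 2: stack=$ Q  input=bool true true $  — expand Q → bool Q L true
step 3: stack=$ true L Q bool  input=bool true true $  — match bool
step 4: stack=$ true L Q  input=true true $  — expand Q → true
step 5: stack=$ true L true  input=true true $  — match true
step 6: stack=$ true L  input=true $  — expand L → λ
Stack after step 6: $ true (top = true).

true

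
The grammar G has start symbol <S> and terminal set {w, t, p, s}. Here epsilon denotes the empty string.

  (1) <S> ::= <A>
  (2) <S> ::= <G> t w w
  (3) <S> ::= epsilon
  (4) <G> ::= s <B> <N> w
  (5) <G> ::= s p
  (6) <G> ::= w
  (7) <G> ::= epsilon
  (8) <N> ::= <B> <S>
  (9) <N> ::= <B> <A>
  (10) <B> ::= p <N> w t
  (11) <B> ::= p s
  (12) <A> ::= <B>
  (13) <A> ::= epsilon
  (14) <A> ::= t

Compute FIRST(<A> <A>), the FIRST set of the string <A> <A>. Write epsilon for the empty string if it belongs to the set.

{epsilon, p, t}

FIRST(<G>) = {epsilon, s, w}
FIRST(<B>) = {p}
FIRST(<N>) = {p}  (via <B> <S>, <B> <A>)
FIRST(<A>) = {epsilon, p, t}  (via <B>)
FIRST(<S>) = {epsilon, p, s, t, w}  (via <A>, <G> t w w)
FIRST(<A> <A>): take FIRST of each symbol in turn, carrying on past any symbol whose FIRST contains epsilon; result {epsilon, p, t}.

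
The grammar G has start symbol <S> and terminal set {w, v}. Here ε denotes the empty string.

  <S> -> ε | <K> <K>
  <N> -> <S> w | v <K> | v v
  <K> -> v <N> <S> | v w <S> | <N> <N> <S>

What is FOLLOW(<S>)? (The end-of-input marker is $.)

{$, v, w}

FIRST(<S>): from <S>->ε we get {ε}; from <S>-><K> <K> we get {v, w}. So FIRST(<S>) = {ε, v, w}.
FIRST(<N>): from <N>-><S> w we get {v, w}; from <N>->v <K> we get {v}; from <N>->v v we get {v}. So FIRST(<N>) = {v, w}.
FIRST(<K>): from <K>->v <N> <S> we get {v}; from <K>->v w <S> we get {v}; from <K>-><N> <N> <S> we get {v, w}. So FIRST(<K>) = {v, w}.
FOLLOW(<S>) includes $ since <S> is the start symbol.
FOLLOW(<S>): in <N>-><S> w, <S> is followed by w with FIRST {w}; in <K>->v <N> <S>, the suffix after <S> is empty, so FOLLOW(<S>) ⊇ FOLLOW(<K>) = {$, v, w}; in <K>->v w <S>, the suffix after <S> is empty, so FOLLOW(<S>) ⊇ FOLLOW(<K>) = {$, v, w}; in <K>-><N> <N> <S>, the suffix after <S> is empty, so FOLLOW(<S>) ⊇ FOLLOW(<K>) = {$, v, w}. Thus FOLLOW(<S>) = {$, v, w}.
FOLLOW(<N>): in <K>->v <N> <S>, <N> is followed by <S> with FIRST {ε, v, w}; in <K>->v <N> <S>, the suffix after <N> is nullable, so FOLLOW(<N>) ⊇ FOLLOW(<K>) = {$, v, w}; in <K>-><N> <N> <S> (occurrence 1), <N> is followed by <N> <S> with FIRST {v, w}; in <K>-><N> <N> <S> (occurrence 2), <N> is followed by <S> with FIRST {ε, v, w}; in <K>-><N> <N> <S> (occurrence 2), the suffix after <N> is nullable, so FOLLOW(<N>) ⊇ FOLLOW(<K>) = {$, v, w}. Thus FOLLOW(<N>) = {$, v, w}.
FOLLOW(<K>): in <S>-><K> <K> (occurrence 1), <K> is followed by <K> with FIRST {v, w}; in <S>-><K> <K> (occurrence 2), the suffix after <K> is empty, so FOLLOW(<K>) ⊇ FOLLOW(<S>) = {$, v, w}; in <N>->v <K>, the suffix after <K> is empty, so FOLLOW(<K>) ⊇ FOLLOW(<N>) = {$, v, w}. Thus FOLLOW(<K>) = {$, v, w}.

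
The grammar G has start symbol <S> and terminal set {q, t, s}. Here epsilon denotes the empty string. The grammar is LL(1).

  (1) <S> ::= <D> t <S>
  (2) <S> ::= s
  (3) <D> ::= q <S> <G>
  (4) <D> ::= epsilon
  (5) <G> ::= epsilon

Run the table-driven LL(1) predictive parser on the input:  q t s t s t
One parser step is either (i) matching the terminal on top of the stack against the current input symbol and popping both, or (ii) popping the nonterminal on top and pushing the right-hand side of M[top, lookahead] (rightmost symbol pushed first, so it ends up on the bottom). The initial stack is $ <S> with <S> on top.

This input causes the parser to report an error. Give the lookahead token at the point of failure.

      Stack                  Input          Action
   1  $ <S>                  q t s t s t $  expand <S> ::= <D> t <S>
   2  $ <S> t <D>            q t s t s t $  expand <D> ::= q <S> <G>
   3  $ <S> t <G> <S> q      q t s t s t $  match q
   4  $ <S> t <G> <S>        t s t s t $    expand <S> ::= <D> t <S>
   5  $ <S> t <G> <S> t <D>  t s t s t $    expand <D> ::= epsilon
   6  $ <S> t <G> <S> t      t s t s t $    match t
   7  $ <S> t <G> <S>        s t s t $      expand <S> ::= s
   8  $ <S> t <G> s          s t s t $      match s
   9  $ <S> t <G>            t s t $        expand <G> ::= epsilon
  10  $ <S> t                t s t $        match t
  11  $ <S>                  s t $          expand <S> ::= s
  12  $ s                    s t $          match s
  13  $                      t $            error: stack empty but input remains

t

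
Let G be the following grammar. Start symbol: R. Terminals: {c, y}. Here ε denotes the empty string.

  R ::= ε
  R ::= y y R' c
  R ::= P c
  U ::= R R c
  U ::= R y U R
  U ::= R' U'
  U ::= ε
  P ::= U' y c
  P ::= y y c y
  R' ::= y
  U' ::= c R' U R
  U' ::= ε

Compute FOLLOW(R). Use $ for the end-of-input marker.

{$, c, y}

FIRST(R') = {y}
FIRST(U') = {ε, c}
FIRST(P) = {c, y}  (via U' y c)
FIRST(R) = {ε, c, y}  (via P c)
FIRST(U) = {ε, c, y}  (via R R c, R y U R, R' U')
FOLLOW(R) includes $ since R is the start symbol.
FOLLOW(P): in R::=P c, P is followed by c with FIRST {c}. Thus FOLLOW(P) = {c}.
FOLLOW(R): in U::=R R c (occurrence 1), R is followed by R c with FIRST {c, y}; in U::=R R c (occurrence 2), R is followed by c with FIRST {c}; in U::=R y U R (occurrence 1), R is followed by y U R with FIRST {y}; in U::=R y U R (occurrence 2), the suffix after R is empty, so FOLLOW(R) ⊇ FOLLOW(U) = {c, y}; in U'::=c R' U R, the suffix after R is empty, so FOLLOW(R) ⊇ FOLLOW(U') = {c, y}. Thus FOLLOW(R) = {$, c, y}.
FOLLOW(U): in U::=R y U R, U is followed by R with FIRST {ε, c, y}; in U::=R y U R, the suffix after U is nullable (adds nothing new); in U'::=c R' U R, U is followed by R with FIRST {ε, c, y}; in U'::=c R' U R, the suffix after U is nullable, so FOLLOW(U) ⊇ FOLLOW(U') = {c, y}. Thus FOLLOW(U) = {c, y}.
FOLLOW(U'): in U::=R' U', the suffix after U' is empty, so FOLLOW(U') ⊇ FOLLOW(U) = {c, y}; in P::=U' y c, U' is followed by y c with FIRST {y}. Thus FOLLOW(U') = {c, y}.
FOLLOW(R'): in R::=y y R' c, R' is followed by c with FIRST {c}; in U::=R' U', R' is followed by U' with FIRST {ε, c}; in U::=R' U', the suffix after R' is nullable, so FOLLOW(R') ⊇ FOLLOW(U) = {c, y}; in U'::=c R' U R, R' is followed by U R with FIRST {ε, c, y}; in U'::=c R' U R, the suffix after R' is nullable, so FOLLOW(R') ⊇ FOLLOW(U') = {c, y}. Thus FOLLOW(R') = {c, y}.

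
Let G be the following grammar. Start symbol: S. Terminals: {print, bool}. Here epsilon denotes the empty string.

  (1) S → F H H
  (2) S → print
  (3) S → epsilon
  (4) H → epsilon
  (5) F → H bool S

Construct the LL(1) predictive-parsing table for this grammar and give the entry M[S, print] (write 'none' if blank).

FIRST(H) = {epsilon}
FIRST(F) = {bool}  (via H bool S)
FIRST(S) = {epsilon, bool, print}  (via F H H)
FOLLOW(S) includes $ since S is the start symbol.
FOLLOW(S): in F→H bool S, the suffix after S is empty, so FOLLOW(S) ⊇ FOLLOW(F) = {$}. Thus FOLLOW(S) = {$}.
FOLLOW(F): in S→F H H, F is followed by H H with FIRST {epsilon}; in S→F H H, the suffix after F is nullable, so FOLLOW(F) ⊇ FOLLOW(S) = {$}. Thus FOLLOW(F) = {$}.
For S → F H H: FIRST(F H H) = {bool}, so it goes in M[S, t] for t ∈ {bool}.
For S → print: FIRST(print) = {print}, so it goes in M[S, t] for t ∈ {print}.
For S → epsilon: FIRST(epsilon) = {epsilon}, so it goes in M[S, t] for t ∈ {}; since epsilon ∈ FIRST, also for every t ∈ FOLLOW(S) = {$}.

S → print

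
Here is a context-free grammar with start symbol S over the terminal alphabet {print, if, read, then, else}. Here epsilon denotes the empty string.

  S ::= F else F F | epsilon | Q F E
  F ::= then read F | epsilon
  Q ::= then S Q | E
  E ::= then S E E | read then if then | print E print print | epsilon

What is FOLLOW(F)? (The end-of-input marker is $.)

FIRST(F) = {epsilon, then}
FIRST(E) = {epsilon, print, read, then}
FIRST(Q) = {epsilon, print, read, then}  (via E)
FIRST(S) = {epsilon, else, print, read, then}  (via F else F F, Q F E)
FOLLOW(S) includes $ since S is the start symbol.
FOLLOW(S): in Q::=then S Q, S is followed by Q with FIRST {epsilon, print, read, then}; in Q::=then S Q, the suffix after S is nullable, so FOLLOW(S) ⊇ FOLLOW(Q) = {$, print, read, then}; in E::=then S E E, S is followed by E E with FIRST {epsilon, print, read, then}; in E::=then S E E, the suffix after S is nullable, so FOLLOW(S) ⊇ FOLLOW(E) = {$, print, read, then}. Thus FOLLOW(S) = {$, print, read, then}.
FOLLOW(F): in S::=F else F F (occurrence 1), F is followed by else F F with FIRST {else}; in S::=F else F F (occurrence 2), F is followed by F with FIRST {epsilon, then}; in S::=F else F F (occurrence 2), the suffix after F is nullable, so FOLLOW(F) ⊇ FOLLOW(S) = {$, print, read, then}; in S::=F else F F (occurrence 3), the suffix after F is empty, so FOLLOW(F) ⊇ FOLLOW(S) = {$, print, read, then}; in S::=Q F E, F is followed by E with FIRST {epsilon, print, read, then}; in S::=Q F E, the suffix after F is nullable, so FOLLOW(F) ⊇ FOLLOW(S) = {$, print, read, then}; in F::=then read F, the suffix after F is empty (adds nothing new). Thus FOLLOW(F) = {$, else, print, read, then}.
FOLLOW(Q): in S::=Q F E, Q is followed by F E with FIRST {epsilon, print, read, then}; in S::=Q F E, the suffix after Q is nullable, so FOLLOW(Q) ⊇ FOLLOW(S) = {$, print, read, then}; in Q::=then S Q, the suffix after Q is empty (adds nothing new). Thus FOLLOW(Q) = {$, print, read, then}.
FOLLOW(E): in S::=Q F E, the suffix after E is empty, so FOLLOW(E) ⊇ FOLLOW(S) = {$, print, read, then}; in Q::=E, the suffix after E is empty, so FOLLOW(E) ⊇ FOLLOW(Q) = {$, print, read, then}; in E::=then S E E (occurrence 1), E is followed by E with FIRST {epsilon, print, read, then}; in E::=then S E E (occurrence 1), the suffix after E is nullable (adds nothing new); in E::=then S E E (occurrence 2), the suffix after E is empty (adds nothing new); in E::=print E print print, E is followed by print print with FIRST {print}. Thus FOLLOW(E) = {$, print, read, then}.

{$, else, print, read, then}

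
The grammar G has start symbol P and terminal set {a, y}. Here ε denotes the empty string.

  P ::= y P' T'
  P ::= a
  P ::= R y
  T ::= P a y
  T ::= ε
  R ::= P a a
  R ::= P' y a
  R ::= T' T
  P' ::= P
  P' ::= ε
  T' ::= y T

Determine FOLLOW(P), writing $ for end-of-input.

FIRST(T'): from T'::=y T we get {y}. So FIRST(T') = {y}.
FIRST(P): from P::=y P' T' we get {y}; from P::=a we get {a}; from P::=R y we get {a, y}. So FIRST(P) = {a, y}.
FIRST(T): from T::=P a y we get {a, y}; from T::=ε we get {ε}. So FIRST(T) = {ε, a, y}.
FIRST(P'): from P'::=P we get {a, y}; from P'::=ε we get {ε}. So FIRST(P') = {ε, a, y}.
FIRST(R): from R::=P a a we get {a, y}; from R::=P' y a we get {a, y}; from R::=T' T we get {y}. So FIRST(R) = {a, y}.
FOLLOW(P) includes $ since P is the start symbol.
FOLLOW(R): in P::=R y, R is followed by y with FIRST {y}. Thus FOLLOW(R) = {y}.
FOLLOW(P'): in P::=y P' T', P' is followed by T' with FIRST {y}; in R::=P' y a, P' is followed by y a with FIRST {y}. Thus FOLLOW(P') = {y}.
FOLLOW(P): in T::=P a y, P is followed by a y with FIRST {a}; in R::=P a a, P is followed by a a with FIRST {a}; in P'::=P, the suffix after P is empty, so FOLLOW(P) ⊇ FOLLOW(P') = {y}. Thus FOLLOW(P) = {$, a, y}.
FOLLOW(T'): in P::=y P' T', the suffix after T' is empty, so FOLLOW(T') ⊇ FOLLOW(P) = {$, a, y}; in R::=T' T, T' is followed by T with FIRST {ε, a, y}; in R::=T' T, the suffix after T' is nullable, so FOLLOW(T') ⊇ FOLLOW(R) = {y}. Thus FOLLOW(T') = {$, a, y}.
FOLLOW(T): in R::=T' T, the suffix after T is empty, so FOLLOW(T) ⊇ FOLLOW(R) = {y}; in T'::=y T, the suffix after T is empty, so FOLLOW(T) ⊇ FOLLOW(T') = {$, a, y}. Thus FOLLOW(T) = {$, a, y}.

{$, a, y}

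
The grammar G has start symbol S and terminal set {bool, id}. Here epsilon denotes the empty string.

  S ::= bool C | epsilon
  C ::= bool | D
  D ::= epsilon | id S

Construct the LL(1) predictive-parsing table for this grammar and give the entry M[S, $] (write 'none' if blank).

S ::= epsilon

FIRST(S): from S::=bool C we get {bool}; from S::=epsilon we get {epsilon}. So FIRST(S) = {epsilon, bool}.
FIRST(D): from D::=epsilon we get {epsilon}; from D::=id S we get {id}. So FIRST(D) = {epsilon, id}.
FIRST(C): from C::=bool we get {bool}; from C::=D we get {epsilon, id}. So FIRST(C) = {epsilon, bool, id}.
FOLLOW(S) includes $ since S is the start symbol.
FOLLOW(S): in D::=id S, the suffix after S is empty, so FOLLOW(S) ⊇ FOLLOW(D) = {$}. Thus FOLLOW(S) = {$}.
FOLLOW(D): in C::=D, the suffix after D is empty, so FOLLOW(D) ⊇ FOLLOW(C) = {$}. Thus FOLLOW(D) = {$}.
For S ::= bool C: FIRST(bool C) = {bool}, so it goes in M[S, t] for t ∈ {bool}.
For S ::= epsilon: FIRST(epsilon) = {epsilon}, so it goes in M[S, t] for t ∈ {}; since epsilon ∈ FIRST, also for every t ∈ FOLLOW(S) = {$}.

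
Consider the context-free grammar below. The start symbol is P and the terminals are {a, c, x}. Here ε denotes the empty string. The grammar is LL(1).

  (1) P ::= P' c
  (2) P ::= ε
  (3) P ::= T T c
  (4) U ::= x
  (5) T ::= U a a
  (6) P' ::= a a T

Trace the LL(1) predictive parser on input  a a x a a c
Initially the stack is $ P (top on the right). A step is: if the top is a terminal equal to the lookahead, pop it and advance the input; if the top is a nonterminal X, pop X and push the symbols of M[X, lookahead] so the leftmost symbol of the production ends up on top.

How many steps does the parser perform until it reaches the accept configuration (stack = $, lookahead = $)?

step 1: stack=$ P  input=a a x a a c $  — expand P ::= P' c
step 2: stack=$ c P'  input=a a x a a c $  — expand P' ::= a a T
step 3: stack=$ c T a a  input=a a x a a c $  — match a
step 4: stack=$ c T a  input=a x a a c $  — match a
step 5: stack=$ c T  input=x a a c $  — expand T ::= U a a
step 6: stack=$ c a a U  input=x a a c $  — expand U ::= x
step 7: stack=$ c a a x  input=x a a c $  — match x
step 8: stack=$ c a a  input=a a c $  — match a
step 9: stack=$ c a  input=a c $  — match a
step 10: stack=$ c  input=c $  — match c
Accept reached after 10 steps.

10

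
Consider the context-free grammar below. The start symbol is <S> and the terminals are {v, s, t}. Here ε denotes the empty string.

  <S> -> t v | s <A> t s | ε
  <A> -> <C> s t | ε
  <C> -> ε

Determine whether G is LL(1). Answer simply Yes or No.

FIRST(<S>) = {ε, s, t}
FIRST(<A>) = {ε, s}
FIRST(<C>) = {ε}
FOLLOW(<S>) = {$}
FOLLOW(<A>) = {t}
FOLLOW(<C>) = {s}
Each cell of M receives at most one production.

Yes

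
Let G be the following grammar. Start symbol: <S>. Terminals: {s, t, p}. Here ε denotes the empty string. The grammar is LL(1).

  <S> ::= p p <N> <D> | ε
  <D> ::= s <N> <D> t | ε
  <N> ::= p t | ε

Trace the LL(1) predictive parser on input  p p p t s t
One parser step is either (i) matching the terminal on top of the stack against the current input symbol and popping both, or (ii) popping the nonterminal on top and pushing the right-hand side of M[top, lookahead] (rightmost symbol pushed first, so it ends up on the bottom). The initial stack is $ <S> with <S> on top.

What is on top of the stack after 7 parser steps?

s

step 1: stack=$ <S>  input=p p p t s t $  — expand <S> ::= p p <N> <D>
step 2: stack=$ <D> <N> p p  input=p p p t s t $  — match p
step 3: stack=$ <D> <N> p  input=p p t s t $  — match p
step 4: stack=$ <D> <N>  input=p t s t $  — expand <N> ::= p t
step 5: stack=$ <D> t p  input=p t s t $  — match p
step 6: stack=$ <D> t  input=t s t $  — match t
step 7: stack=$ <D>  input=s t $  — expand <D> ::= s <N> <D> t
Stack after step 7: $ t <D> <N> s (top = s).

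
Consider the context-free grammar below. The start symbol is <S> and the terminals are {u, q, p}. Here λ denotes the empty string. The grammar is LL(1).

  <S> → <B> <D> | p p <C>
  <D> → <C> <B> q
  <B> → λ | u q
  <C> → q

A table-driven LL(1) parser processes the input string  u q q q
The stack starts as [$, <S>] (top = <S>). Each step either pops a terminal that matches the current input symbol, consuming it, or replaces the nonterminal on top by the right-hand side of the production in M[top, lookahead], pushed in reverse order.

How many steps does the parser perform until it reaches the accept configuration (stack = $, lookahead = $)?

     Stack        Input      Action
  1  $ <S>        u q q q $  expand <S> → <B> <D>
  2  $ <D> <B>    u q q q $  expand <B> → u q
  3  $ <D> q u    u q q q $  match u
  4  $ <D> q      q q q $    match q
  5  $ <D>        q q $      expand <D> → <C> <B> q
  6  $ q <B> <C>  q q $      expand <C> → q
  7  $ q <B> q    q q $      match q
  8  $ q <B>      q $        expand <B> → λ
  9  $ q          q $        match q
Accept reached after 9 steps.

9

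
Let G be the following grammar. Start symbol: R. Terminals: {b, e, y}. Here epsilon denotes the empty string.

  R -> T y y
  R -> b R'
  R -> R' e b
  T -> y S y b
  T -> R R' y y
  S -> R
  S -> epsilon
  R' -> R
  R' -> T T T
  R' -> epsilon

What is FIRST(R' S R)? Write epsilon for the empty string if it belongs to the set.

FIRST(R): from R->T y y we get {b, e, y}; from R->b R' we get {b}; from R->R' e b we get {b, e, y}. So FIRST(R) = {b, e, y}.
FIRST(T): from T->y S y b we get {y}; from T->R R' y y we get {b, e, y}. So FIRST(T) = {b, e, y}.
FIRST(S): from S->R we get {b, e, y}; from S->epsilon we get {epsilon}. So FIRST(S) = {epsilon, b, e, y}.
FIRST(R'): from R'->R we get {b, e, y}; from R'->T T T we get {b, e, y}; from R'->epsilon we get {epsilon}. So FIRST(R') = {epsilon, b, e, y}.
FIRST(R' S R): take FIRST of each symbol in turn, carrying on past any symbol whose FIRST contains epsilon; result {b, e, y}.

{b, e, y}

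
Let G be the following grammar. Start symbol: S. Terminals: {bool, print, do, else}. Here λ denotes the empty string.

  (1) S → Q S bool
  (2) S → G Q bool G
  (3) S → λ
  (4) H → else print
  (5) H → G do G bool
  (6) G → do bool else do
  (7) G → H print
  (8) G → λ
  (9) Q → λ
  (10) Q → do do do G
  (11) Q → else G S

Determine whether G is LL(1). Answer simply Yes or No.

FIRST(S) = {λ, bool, do, else}
FIRST(H) = {do, else}
FIRST(G) = {λ, do, else}
FIRST(Q) = {λ, do, else}
FOLLOW(S) = {$, bool, do, else}
FOLLOW(H) = {print}
FOLLOW(G) = {$, bool, do, else}
FOLLOW(Q) = {bool, do, else}
Cell M[G, do] receives both G → do bool else do and G → H print and G → λ — the grammar is not LL(1).

No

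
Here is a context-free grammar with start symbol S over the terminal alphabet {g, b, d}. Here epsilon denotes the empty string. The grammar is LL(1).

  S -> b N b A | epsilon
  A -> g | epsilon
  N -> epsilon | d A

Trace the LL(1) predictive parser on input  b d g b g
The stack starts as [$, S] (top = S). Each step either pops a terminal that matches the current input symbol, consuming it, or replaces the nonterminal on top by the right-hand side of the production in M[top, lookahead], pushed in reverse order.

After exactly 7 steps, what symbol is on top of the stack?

A

     Stack      Input        Action
  1  $ S        b d g b g $  expand S -> b N b A
  2  $ A b N b  b d g b g $  match b
  3  $ A b N    d g b g $    expand N -> d A
  4  $ A b A d  d g b g $    match d
  5  $ A b A    g b g $      expand A -> g
  6  $ A b g    g b g $      match g
  7  $ A b      b g $        match b
Stack after step 7: $ A (top = A).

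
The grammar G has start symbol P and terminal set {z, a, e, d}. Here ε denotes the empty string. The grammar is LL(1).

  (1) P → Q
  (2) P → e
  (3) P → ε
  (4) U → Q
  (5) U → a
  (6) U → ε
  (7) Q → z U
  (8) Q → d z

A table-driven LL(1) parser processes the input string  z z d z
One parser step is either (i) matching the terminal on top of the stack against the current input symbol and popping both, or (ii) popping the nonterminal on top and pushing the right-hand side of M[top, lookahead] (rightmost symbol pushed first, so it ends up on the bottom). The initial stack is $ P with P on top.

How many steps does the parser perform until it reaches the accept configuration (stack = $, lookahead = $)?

      Stack  Input      Action
   1  $ P    z z d z $  expand P → Q
   2  $ Q    z z d z $  expand Q → z U
   3  $ U z  z z d z $  match z
   4  $ U    z d z $    expand U → Q
   5  $ Q    z d z $    expand Q → z U
   6  $ U z  z d z $    match z
   7  $ U    d z $      expand U → Q
   8  $ Q    d z $      expand Q → d z
   9  $ z d  d z $      match d
  10  $ z    z $        match z
Accept reached after 10 steps.

10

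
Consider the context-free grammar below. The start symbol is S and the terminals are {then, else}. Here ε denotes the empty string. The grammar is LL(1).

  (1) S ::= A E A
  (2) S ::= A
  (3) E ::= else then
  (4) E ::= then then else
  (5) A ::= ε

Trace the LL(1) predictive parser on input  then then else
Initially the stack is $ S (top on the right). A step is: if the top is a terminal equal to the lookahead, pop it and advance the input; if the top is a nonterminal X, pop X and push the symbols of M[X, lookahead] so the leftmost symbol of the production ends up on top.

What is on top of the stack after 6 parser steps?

A

     Stack               Input             Action
  1  $ S                 then then else $  expand S ::= A E A
  2  $ A E A             then then else $  expand A ::= ε
  3  $ A E               then then else $  expand E ::= then then else
  4  $ A else then then  then then else $  match then
  5  $ A else then       then else $       match then
  6  $ A else            else $            match else
Stack after step 6: $ A (top = A).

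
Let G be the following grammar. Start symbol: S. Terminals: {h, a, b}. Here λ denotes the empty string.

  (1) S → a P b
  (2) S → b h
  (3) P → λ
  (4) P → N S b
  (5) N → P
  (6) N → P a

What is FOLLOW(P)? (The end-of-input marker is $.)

FIRST(S) = {a, b}
FIRST(P) = {λ, a, b}  (via N S b)
FIRST(N) = {λ, a, b}  (via P, P a)
FOLLOW(S) includes $ since S is the start symbol.
FOLLOW(S): in P→N S b, S is followed by b with FIRST {b}. Thus FOLLOW(S) = {$, b}.
FOLLOW(N): in P→N S b, N is followed by S b with FIRST {a, b}. Thus FOLLOW(N) = {a, b}.
FOLLOW(P): in S→a P b, P is followed by b with FIRST {b}; in N→P, the suffix after P is empty, so FOLLOW(P) ⊇ FOLLOW(N) = {a, b}; in N→P a, P is followed by a with FIRST {a}. Thus FOLLOW(P) = {a, b}.

{a, b}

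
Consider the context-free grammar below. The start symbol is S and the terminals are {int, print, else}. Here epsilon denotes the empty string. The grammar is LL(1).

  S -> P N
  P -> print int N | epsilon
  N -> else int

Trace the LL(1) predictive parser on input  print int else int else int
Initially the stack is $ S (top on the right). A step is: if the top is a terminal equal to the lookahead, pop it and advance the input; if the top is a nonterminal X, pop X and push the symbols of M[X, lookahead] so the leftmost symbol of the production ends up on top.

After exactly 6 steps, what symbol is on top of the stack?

int

step 1: stack=$ S  input=print int else int else int $  — expand S -> P N
step 2: stack=$ N P  input=print int else int else int $  — expand P -> print int N
step 3: stack=$ N N int print  input=print int else int else int $  — match print
step 4: stack=$ N N int  input=int else int else int $  — match int
step 5: stack=$ N N  input=else int else int $  — expand N -> else int
step 6: stack=$ N int else  input=else int else int $  — match else
Stack after step 6: $ N int (top = int).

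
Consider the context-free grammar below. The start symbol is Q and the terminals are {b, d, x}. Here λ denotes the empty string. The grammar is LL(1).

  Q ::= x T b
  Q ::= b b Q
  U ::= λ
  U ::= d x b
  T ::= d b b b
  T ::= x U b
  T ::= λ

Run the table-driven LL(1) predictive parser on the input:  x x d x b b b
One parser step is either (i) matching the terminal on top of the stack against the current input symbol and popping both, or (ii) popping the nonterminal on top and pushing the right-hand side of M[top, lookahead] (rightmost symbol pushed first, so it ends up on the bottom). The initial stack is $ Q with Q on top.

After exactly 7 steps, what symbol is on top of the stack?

     Stack        Input            Action
  1  $ Q          x x d x b b b $  expand Q ::= x T b
  2  $ b T x      x x d x b b b $  match x
  3  $ b T        x d x b b b $    expand T ::= x U b
  4  $ b b U x    x d x b b b $    match x
  5  $ b b U      d x b b b $      expand U ::= d x b
  6  $ b b b x d  d x b b b $      match d
  7  $ b b b x    x b b b $        match x
Stack after step 7: $ b b b (top = b).

b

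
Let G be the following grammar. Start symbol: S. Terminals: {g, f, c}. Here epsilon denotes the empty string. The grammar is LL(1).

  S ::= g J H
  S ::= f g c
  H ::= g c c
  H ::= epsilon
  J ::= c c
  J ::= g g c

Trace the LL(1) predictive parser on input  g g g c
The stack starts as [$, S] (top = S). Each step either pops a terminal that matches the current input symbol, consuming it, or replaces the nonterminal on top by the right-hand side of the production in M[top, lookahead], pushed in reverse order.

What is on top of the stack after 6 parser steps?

     Stack      Input      Action
  1  $ S        g g g c $  expand S ::= g J H
  2  $ H J g    g g g c $  match g
  3  $ H J      g g c $    expand J ::= g g c
  4  $ H c g g  g g c $    match g
  5  $ H c g    g c $      match g
  6  $ H c      c $        match c
Stack after step 6: $ H (top = H).

H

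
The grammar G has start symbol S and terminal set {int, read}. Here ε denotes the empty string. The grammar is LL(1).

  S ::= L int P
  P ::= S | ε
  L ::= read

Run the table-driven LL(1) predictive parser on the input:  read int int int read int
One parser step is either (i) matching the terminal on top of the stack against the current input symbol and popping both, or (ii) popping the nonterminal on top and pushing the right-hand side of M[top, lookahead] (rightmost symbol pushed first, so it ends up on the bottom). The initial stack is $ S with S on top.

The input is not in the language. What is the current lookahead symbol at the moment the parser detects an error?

int

step 1: stack=$ S  input=read int int int read int $  — expand S ::= L int P
step 2: stack=$ P int L  input=read int int int read int $  — expand L ::= read
step 3: stack=$ P int read  input=read int int int read int $  — match read
step 4: stack=$ P int  input=int int int read int $  — match int
step 5: stack=$ P  input=int int read int $  — error: M[P, int] is empty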